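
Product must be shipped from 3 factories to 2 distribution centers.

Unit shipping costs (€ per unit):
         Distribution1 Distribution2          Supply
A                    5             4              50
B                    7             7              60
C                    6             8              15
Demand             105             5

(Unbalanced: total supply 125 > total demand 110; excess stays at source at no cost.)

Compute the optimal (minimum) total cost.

A cheapest plan:
  A–Distribution1: 45 × €5 = €225
  A–Distribution2: 5 × €4 = €20
  B–Distribution1: 45 × €7 = €315
  C–Distribution1: 15 × €6 = €90
Total = 225 + 20 + 315 + 90 = €650.

650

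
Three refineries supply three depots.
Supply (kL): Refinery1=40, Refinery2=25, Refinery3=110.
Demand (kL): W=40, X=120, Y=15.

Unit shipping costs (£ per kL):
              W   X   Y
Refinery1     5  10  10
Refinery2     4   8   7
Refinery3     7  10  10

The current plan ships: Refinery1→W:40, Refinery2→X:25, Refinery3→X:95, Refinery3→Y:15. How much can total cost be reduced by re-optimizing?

Current plan cost = 40·5 + 25·8 + 95·10 + 15·10 = £1500.
Optimal plan:
  Refinery1->W: 40 × £5 = £200
  Refinery2->X: 10 × £8 = £80
  Refinery2->Y: 15 × £7 = £105
  Refinery3->X: 110 × £10 = £1100
Optimal cost = £1485.
Saving = 1500 − 1485 = £15.

15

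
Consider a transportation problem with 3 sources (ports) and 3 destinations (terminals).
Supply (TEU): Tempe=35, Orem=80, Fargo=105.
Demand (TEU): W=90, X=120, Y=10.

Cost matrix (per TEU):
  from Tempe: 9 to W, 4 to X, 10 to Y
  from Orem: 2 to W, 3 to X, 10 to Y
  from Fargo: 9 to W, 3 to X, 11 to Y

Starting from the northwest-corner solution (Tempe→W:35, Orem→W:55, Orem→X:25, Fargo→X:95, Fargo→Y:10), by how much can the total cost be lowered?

Current plan cost = 35·9 + 55·2 + 25·3 + 95·3 + 10·11 = 895.
Optimal plan:
  Tempe–W: 10 × 9 = 90
  Tempe–X: 15 × 4 = 60
  Tempe–Y: 10 × 10 = 100
  Orem–W: 80 × 2 = 160
  Fargo–X: 105 × 3 = 315
Optimal cost = 725.
Saving = 895 − 725 = 170.

170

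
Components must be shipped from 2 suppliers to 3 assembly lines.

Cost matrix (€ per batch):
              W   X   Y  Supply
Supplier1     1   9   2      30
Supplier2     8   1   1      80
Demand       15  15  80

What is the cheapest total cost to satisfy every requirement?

125

A cheapest plan:
  Supplier1→W: 15 × €1 = €15
  Supplier1→Y: 15 × €2 = €30
  Supplier2→X: 15 × €1 = €15
  Supplier2→Y: 65 × €1 = €65
Total = 15 + 30 + 15 + 65 = €125.
(Supply check: Supplier1 ships 30; Supplier2 ships 80.)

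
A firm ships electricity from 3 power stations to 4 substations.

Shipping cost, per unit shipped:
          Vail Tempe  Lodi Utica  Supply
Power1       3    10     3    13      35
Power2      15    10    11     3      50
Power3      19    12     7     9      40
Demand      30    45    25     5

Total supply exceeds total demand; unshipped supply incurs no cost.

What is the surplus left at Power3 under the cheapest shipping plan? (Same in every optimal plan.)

Minimum-cost shipments:
  Power1->Vail: 30 × 3 = 90
  Power1->Lodi: 5 × 3 = 15
  Power2->Tempe: 45 × 10 = 450
  Power2->Utica: 5 × 3 = 15
  Power3->Lodi: 20 × 7 = 140
Total cost = 710.
Power3 ships 20 of its 40, leaving 20.

20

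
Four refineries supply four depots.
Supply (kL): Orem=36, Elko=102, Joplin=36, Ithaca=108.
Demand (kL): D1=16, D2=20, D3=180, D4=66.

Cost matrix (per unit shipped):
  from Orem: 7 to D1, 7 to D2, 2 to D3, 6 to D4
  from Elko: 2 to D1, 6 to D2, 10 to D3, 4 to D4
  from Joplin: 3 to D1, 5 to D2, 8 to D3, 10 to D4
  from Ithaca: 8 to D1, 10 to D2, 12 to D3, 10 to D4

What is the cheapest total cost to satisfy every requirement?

Optimal allocation:
  Orem→D3: 36 kL
  Elko→D1: 16 kL
  Elko→D2: 20 kL
  Elko→D4: 66 kL
  Joplin→D3: 36 kL
  Ithaca→D3: 108 kL
Total cost = 2072.

2072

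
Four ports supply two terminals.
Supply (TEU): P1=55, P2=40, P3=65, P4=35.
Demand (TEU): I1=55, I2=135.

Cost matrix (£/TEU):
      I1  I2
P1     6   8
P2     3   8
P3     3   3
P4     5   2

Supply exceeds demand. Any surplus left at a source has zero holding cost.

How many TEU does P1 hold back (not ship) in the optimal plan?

5

An optimal plan:
  P1→I1: 15 TEU
  P1→I2: 35 TEU
  P2→I1: 40 TEU
  P3→I2: 65 TEU
  P4→I2: 35 TEU
Total cost = £755.
P1 ships 50 of its 55, leaving 5.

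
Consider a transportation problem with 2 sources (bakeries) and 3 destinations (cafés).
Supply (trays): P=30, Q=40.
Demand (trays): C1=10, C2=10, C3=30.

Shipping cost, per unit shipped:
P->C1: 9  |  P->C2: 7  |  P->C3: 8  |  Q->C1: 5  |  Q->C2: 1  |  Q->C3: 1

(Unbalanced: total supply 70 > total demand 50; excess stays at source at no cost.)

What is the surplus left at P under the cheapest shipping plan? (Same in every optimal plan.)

Minimum-cost shipments:
  P->C1: 10 × 9 = 90
  Q->C2: 10 × 1 = 10
  Q->C3: 30 × 1 = 30
Total cost = 130.
P ships 10 of its 30, leaving 20.

20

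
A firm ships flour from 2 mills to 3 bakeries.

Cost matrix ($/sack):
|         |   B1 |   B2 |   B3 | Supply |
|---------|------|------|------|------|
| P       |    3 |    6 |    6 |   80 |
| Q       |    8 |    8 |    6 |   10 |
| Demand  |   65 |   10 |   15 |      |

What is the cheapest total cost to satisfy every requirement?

Optimal allocation:
  P->B1: 65 × $3 = $195
  P->B2: 10 × $6 = $60
  P->B3: 5 × $6 = $30
  Q->B3: 10 × $6 = $60
Total = 195 + 60 + 30 + 60 = $345.

345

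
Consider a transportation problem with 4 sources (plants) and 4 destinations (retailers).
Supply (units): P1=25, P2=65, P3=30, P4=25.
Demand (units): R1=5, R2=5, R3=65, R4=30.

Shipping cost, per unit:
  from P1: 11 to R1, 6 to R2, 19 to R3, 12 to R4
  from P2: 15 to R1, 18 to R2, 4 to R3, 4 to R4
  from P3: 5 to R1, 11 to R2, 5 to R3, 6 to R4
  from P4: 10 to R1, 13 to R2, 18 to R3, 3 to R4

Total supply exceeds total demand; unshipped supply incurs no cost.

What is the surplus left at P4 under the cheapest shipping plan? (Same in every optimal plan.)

Minimum-cost shipments:
  P1 to R2: 5 units
  P2 to R3: 60 units
  P2 to R4: 5 units
  P3 to R1: 5 units
  P3 to R3: 5 units
  P4 to R4: 25 units
Total cost = 415.
P4 ships 25 of its 25, leaving 0.

0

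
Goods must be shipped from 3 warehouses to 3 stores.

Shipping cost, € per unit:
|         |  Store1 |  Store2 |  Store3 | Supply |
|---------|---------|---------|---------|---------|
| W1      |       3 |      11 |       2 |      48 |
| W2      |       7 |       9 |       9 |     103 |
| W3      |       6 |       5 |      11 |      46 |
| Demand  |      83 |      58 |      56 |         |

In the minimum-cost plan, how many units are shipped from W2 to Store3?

8

Solving gives:
  W1->Store3: 48 × €2 = €96
  W2->Store1: 83 × €7 = €581
  W2->Store2: 12 × €9 = €108
  W2->Store3: 8 × €9 = €72
  W3->Store2: 46 × €5 = €230
Total cost = €1087.
So W2→Store3 carries 8 units.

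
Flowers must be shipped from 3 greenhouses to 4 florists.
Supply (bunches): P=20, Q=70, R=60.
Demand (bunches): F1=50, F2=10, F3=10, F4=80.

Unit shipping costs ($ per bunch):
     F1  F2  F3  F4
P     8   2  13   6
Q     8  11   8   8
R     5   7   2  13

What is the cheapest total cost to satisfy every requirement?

Optimal allocation:
  P->F2: 10 × $2 = $20
  P->F4: 10 × $6 = $60
  Q->F4: 70 × $8 = $560
  R->F1: 50 × $5 = $250
  R->F3: 10 × $2 = $20
Total = 20 + 60 + 560 + 250 + 20 = $910.
(Supply check: P ships 20; Q ships 70; R ships 60.)

910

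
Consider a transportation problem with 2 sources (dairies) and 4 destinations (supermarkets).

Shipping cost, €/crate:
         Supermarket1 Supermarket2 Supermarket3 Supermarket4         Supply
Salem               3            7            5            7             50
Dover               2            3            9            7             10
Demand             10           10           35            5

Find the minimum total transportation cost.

A cheapest plan:
  Salem->Supermarket1: 10 × €3 = €30
  Salem->Supermarket3: 35 × €5 = €175
  Salem->Supermarket4: 5 × €7 = €35
  Dover->Supermarket2: 10 × €3 = €30
Total = 30 + 175 + 35 + 30 = €270.

270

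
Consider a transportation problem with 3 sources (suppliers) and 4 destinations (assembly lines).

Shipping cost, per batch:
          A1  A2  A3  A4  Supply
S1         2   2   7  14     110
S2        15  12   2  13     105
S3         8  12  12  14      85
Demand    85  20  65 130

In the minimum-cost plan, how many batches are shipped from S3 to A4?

85

Solving gives:
  S1→A1: 85 × 2 = 170
  S1→A2: 20 × 2 = 40
  S1→A4: 5 × 14 = 70
  S2→A3: 65 × 2 = 130
  S2→A4: 40 × 13 = 520
  S3→A4: 85 × 14 = 1190
Total cost = 2120.
So S3→A4 carries 85 batches.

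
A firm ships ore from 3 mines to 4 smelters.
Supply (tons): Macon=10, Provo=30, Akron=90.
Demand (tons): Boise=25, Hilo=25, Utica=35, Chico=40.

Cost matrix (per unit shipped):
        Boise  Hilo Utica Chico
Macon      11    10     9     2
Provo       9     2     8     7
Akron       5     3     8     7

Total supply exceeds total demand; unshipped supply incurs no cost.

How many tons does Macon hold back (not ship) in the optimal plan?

0

Minimum-cost shipments:
  Macon to Chico: 10 tons
  Provo to Hilo: 25 tons
  Akron to Boise: 25 tons
  Akron to Utica: 35 tons
  Akron to Chico: 30 tons
Total cost = 685.
Macon ships 10 of its 10, leaving 0.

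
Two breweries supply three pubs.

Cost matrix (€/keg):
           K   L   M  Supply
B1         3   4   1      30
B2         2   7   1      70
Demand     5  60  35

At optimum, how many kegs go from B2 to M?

Solving gives:
  B1–L: 30 × €4 = €120
  B2–K: 5 × €2 = €10
  B2–L: 30 × €7 = €210
  B2–M: 35 × €1 = €35
Total cost = €375.
So B2→M carries 35 kegs.

35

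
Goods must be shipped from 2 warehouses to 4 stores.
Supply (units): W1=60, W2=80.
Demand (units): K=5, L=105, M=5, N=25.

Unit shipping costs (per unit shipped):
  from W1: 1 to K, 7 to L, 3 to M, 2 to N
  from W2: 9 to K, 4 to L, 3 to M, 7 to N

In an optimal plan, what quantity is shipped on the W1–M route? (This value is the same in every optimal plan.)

5

The minimum-cost plan:
  W1–K: 5 units
  W1–L: 25 units
  W1–M: 5 units
  W1–N: 25 units
  W2–L: 80 units
Total cost = 565.
So W1→M carries 5 units.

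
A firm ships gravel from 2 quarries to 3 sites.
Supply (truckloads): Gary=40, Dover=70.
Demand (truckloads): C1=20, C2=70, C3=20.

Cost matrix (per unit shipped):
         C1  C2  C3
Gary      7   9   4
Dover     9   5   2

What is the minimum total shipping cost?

570

An optimal shipping plan:
  Gary–C1: 20 × 7 = 140
  Gary–C3: 20 × 4 = 80
  Dover–C2: 70 × 5 = 350
Total = 140 + 80 + 350 = 570.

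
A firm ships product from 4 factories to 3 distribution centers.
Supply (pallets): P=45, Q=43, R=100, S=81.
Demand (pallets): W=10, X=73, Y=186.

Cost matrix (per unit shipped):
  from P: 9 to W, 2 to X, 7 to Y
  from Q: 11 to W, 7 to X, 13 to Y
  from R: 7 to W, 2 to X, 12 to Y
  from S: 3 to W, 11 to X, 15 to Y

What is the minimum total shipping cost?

A cheapest plan:
  P->Y: 45 × 7 = 315
  Q->Y: 43 × 13 = 559
  R->X: 73 × 2 = 146
  R->Y: 27 × 12 = 324
  S->W: 10 × 3 = 30
  S->Y: 71 × 15 = 1065
Total = 315 + 559 + 146 + 324 + 30 + 1065 = 2439.
(Supply check: P ships 45; Q ships 43; R ships 100; S ships 81.)

2439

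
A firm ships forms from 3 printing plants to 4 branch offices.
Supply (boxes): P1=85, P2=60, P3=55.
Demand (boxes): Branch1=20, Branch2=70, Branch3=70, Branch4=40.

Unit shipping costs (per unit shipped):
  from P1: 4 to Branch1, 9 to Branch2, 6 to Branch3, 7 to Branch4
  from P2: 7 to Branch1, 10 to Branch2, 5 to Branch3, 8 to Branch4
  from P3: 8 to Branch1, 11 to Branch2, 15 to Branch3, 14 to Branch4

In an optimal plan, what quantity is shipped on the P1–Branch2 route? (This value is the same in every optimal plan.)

Optimal shipments:
  P1–Branch1: 20 boxes
  P1–Branch2: 15 boxes
  P1–Branch3: 10 boxes
  P1–Branch4: 40 boxes
  P2–Branch3: 60 boxes
  P3–Branch2: 55 boxes
Total cost = 1460.
So P1→Branch2 carries 15 boxes.

15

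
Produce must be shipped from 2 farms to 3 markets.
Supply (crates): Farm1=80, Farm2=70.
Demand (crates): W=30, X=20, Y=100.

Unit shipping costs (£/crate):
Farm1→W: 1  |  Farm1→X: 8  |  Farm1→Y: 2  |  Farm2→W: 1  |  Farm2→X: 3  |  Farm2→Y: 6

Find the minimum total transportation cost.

370

A cheapest plan:
  Farm1 to Y: 80 × £2 = £160
  Farm2 to W: 30 × £1 = £30
  Farm2 to X: 20 × £3 = £60
  Farm2 to Y: 20 × £6 = £120
Total = 160 + 30 + 60 + 120 = £370.
(Supply check: Farm1 ships 80; Farm2 ships 70.)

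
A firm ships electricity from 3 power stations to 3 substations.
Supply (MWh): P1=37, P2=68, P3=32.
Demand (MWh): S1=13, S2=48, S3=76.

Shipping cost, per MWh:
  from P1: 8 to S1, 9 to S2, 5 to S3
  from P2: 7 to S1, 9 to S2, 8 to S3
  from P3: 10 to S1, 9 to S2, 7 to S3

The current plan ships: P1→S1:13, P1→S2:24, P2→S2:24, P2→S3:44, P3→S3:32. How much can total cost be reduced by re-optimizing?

Current plan cost = 13·8 + 24·9 + 24·9 + 44·8 + 32·7 = 1112.
Optimal plan:
  P1→S3: 37 MWh
  P2→S1: 13 MWh
  P2→S2: 48 MWh
  P2→S3: 7 MWh
  P3→S3: 32 MWh
Optimal cost = 988.
Saving = 1112 − 988 = 124.

124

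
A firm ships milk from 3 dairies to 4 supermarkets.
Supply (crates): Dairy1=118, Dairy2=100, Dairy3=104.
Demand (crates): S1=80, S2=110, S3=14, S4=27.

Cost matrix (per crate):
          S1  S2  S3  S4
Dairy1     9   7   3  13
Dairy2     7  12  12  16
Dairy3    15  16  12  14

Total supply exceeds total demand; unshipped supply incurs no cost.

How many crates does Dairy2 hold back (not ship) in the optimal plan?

An optimal plan:
  Dairy1->S2: 104 crates
  Dairy1->S3: 14 crates
  Dairy2->S1: 80 crates
  Dairy2->S2: 6 crates
  Dairy3->S4: 27 crates
Total cost = 1780.
Dairy2 ships 86 of its 100, leaving 14.

14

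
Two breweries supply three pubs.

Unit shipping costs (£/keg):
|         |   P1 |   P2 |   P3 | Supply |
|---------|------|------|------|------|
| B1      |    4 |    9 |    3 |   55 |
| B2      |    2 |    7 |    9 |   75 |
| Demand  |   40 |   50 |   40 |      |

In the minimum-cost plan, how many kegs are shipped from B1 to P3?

40

Solving gives:
  B1 to P1: 15 × £4 = £60
  B1 to P3: 40 × £3 = £120
  B2 to P1: 25 × £2 = £50
  B2 to P2: 50 × £7 = £350
Total cost = £580.
So B1→P3 carries 40 kegs.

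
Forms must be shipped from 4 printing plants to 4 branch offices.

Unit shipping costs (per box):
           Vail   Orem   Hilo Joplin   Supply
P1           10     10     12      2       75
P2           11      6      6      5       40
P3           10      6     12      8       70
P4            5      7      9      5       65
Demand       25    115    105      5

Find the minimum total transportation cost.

1905

An optimal shipping plan:
  P1->Orem: 45 × 10 = 450
  P1->Hilo: 25 × 12 = 300
  P1->Joplin: 5 × 2 = 10
  P2->Hilo: 40 × 6 = 240
  P3->Orem: 70 × 6 = 420
  P4->Vail: 25 × 5 = 125
  P4->Hilo: 40 × 9 = 360
Total = 450 + 300 + 10 + 240 + 420 + 125 + 360 = 1905.
(Supply check: P1 ships 75; P2 ships 40; P3 ships 70; P4 ships 65.)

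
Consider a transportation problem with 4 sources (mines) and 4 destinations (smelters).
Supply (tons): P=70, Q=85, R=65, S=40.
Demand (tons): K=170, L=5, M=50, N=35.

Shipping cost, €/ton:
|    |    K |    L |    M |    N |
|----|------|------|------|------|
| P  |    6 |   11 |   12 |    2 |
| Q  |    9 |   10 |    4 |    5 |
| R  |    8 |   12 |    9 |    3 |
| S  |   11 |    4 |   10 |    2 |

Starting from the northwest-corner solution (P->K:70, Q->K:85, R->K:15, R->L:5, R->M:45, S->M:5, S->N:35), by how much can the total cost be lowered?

Current plan cost = 70·6 + 85·9 + 15·8 + 5·12 + 45·9 + 5·10 + 35·2 = €1890.
Optimal plan:
  P→K: 70 × €6 = €420
  Q→K: 35 × €9 = €315
  Q→M: 50 × €4 = €200
  R→K: 65 × €8 = €520
  S→L: 5 × €4 = €20
  S→N: 35 × €2 = €70
Optimal cost = €1545.
Saving = 1890 − 1545 = €345.

345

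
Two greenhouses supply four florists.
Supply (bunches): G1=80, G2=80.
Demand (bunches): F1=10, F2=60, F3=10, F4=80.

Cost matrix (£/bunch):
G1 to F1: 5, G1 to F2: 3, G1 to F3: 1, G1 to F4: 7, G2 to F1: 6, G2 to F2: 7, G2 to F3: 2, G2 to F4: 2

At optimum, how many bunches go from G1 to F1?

10

Optimal shipments:
  G1 to F1: 10 × £5 = £50
  G1 to F2: 60 × £3 = £180
  G1 to F3: 10 × £1 = £10
  G2 to F4: 80 × £2 = £160
Total cost = £400.
So G1→F1 carries 10 bunches.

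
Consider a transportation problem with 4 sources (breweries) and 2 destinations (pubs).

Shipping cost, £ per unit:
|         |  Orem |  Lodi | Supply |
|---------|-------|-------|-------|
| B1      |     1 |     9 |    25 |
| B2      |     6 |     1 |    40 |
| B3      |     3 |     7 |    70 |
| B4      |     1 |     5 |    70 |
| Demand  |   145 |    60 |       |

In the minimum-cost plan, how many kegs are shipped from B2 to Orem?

Optimal shipments:
  B1–Orem: 25 kegs
  B2–Lodi: 40 kegs
  B3–Orem: 50 kegs
  B3–Lodi: 20 kegs
  B4–Orem: 70 kegs
Total cost = £425.
The route B2→Orem is not used.

0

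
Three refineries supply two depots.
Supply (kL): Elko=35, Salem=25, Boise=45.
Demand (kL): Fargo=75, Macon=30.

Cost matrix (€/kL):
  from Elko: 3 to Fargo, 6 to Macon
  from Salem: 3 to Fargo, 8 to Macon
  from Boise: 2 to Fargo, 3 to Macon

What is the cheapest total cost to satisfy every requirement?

An optimal shipping plan:
  Elko→Fargo: 35 kL
  Salem→Fargo: 25 kL
  Boise→Fargo: 15 kL
  Boise→Macon: 30 kL
Total cost = €300.

300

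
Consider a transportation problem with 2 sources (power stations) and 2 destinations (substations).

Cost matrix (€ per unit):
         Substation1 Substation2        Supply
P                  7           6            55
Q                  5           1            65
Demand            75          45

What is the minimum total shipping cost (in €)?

One minimum-cost allocation:
  P–Substation1: 55 × €7 = €385
  Q–Substation1: 20 × €5 = €100
  Q–Substation2: 45 × €1 = €45
Total = 385 + 100 + 45 = €530.

530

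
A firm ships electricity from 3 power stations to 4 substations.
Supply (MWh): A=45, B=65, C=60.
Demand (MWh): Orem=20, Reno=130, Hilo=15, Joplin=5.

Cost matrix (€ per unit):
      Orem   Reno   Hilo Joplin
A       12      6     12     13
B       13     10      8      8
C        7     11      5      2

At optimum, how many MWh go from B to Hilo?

0

The minimum-cost plan:
  A–Reno: 45 MWh
  B–Reno: 65 MWh
  C–Orem: 20 MWh
  C–Reno: 20 MWh
  C–Hilo: 15 MWh
  C–Joplin: 5 MWh
Total cost = €1365.
The route B→Hilo is not used.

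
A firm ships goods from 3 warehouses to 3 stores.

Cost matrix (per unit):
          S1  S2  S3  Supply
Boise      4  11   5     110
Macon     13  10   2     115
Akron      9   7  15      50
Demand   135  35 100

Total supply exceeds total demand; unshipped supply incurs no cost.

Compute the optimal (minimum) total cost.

Optimal allocation:
  Boise→S1: 110 × 4 = 440
  Macon→S2: 10 × 10 = 100
  Macon→S3: 100 × 2 = 200
  Akron→S1: 25 × 9 = 225
  Akron→S2: 25 × 7 = 175
Total = 440 + 100 + 200 + 225 + 175 = 1140.

1140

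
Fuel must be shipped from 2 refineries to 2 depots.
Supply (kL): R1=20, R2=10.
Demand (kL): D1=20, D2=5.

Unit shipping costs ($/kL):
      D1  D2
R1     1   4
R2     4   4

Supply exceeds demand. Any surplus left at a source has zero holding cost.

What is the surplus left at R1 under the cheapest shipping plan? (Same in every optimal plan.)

0

Minimum-cost shipments:
  R1 to D1: 20 × $1 = $20
  R2 to D2: 5 × $4 = $20
Total cost = $40.
R1 ships 20 of its 20, leaving 0.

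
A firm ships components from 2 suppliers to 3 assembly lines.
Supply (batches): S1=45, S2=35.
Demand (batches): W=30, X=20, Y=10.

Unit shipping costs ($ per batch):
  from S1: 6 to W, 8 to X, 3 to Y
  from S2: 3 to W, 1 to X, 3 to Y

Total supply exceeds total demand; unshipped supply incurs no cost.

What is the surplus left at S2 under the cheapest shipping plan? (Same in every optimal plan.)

Minimum-cost shipments:
  S1->W: 15 × $6 = $90
  S1->Y: 10 × $3 = $30
  S2->W: 15 × $3 = $45
  S2->X: 20 × $1 = $20
Total cost = $185.
S2 ships 35 of its 35, leaving 0.

0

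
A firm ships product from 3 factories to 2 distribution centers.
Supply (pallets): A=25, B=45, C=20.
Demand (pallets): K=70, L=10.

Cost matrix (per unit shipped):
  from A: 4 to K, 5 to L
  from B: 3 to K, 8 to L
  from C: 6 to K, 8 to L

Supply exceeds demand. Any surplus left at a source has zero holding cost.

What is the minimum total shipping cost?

A cheapest plan:
  A–K: 15 × 4 = 60
  A–L: 10 × 5 = 50
  B–K: 45 × 3 = 135
  C–K: 10 × 6 = 60
Total = 60 + 50 + 135 + 60 = 305.

305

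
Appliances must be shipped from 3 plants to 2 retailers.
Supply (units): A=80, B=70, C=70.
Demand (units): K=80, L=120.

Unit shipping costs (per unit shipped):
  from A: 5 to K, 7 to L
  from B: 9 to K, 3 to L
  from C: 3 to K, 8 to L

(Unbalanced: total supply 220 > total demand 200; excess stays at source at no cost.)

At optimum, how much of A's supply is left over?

An optimal plan:
  A->K: 10 units
  A->L: 50 units
  B->L: 70 units
  C->K: 70 units
Total cost = 820.
A ships 60 of its 80, leaving 20.

20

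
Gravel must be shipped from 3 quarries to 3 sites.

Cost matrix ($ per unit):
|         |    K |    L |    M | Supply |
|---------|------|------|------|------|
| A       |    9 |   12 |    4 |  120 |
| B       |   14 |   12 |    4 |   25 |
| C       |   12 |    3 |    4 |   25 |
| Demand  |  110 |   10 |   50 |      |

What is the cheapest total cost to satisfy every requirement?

1220

One minimum-cost allocation:
  A->K: 110 truckloads
  A->M: 10 truckloads
  B->M: 25 truckloads
  C->L: 10 truckloads
  C->M: 15 truckloads
Total cost = $1220.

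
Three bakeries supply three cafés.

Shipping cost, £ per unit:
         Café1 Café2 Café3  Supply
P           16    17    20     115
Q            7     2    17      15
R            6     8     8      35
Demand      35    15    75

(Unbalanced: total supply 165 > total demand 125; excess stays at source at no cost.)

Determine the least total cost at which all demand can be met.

An optimal shipping plan:
  P to Café1: 35 × £16 = £560
  P to Café3: 40 × £20 = £800
  Q to Café2: 15 × £2 = £30
  R to Café3: 35 × £8 = £280
Total = 560 + 800 + 30 + 280 = £1670.
(Supply check: P ships 75; Q ships 15; R ships 35.)

1670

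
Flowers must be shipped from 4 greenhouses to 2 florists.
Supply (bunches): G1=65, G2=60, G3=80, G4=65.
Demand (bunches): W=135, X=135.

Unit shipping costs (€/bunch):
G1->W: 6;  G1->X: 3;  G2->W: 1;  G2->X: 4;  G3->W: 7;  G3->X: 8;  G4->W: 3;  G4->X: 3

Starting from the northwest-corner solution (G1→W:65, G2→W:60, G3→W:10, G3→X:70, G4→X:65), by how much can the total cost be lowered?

Current plan cost = 65·6 + 60·1 + 10·7 + 70·8 + 65·3 = €1275.
Optimal plan:
  G1–X: 65 bunches
  G2–W: 60 bunches
  G3–W: 75 bunches
  G3–X: 5 bunches
  G4–X: 65 bunches
Optimal cost = €1015.
Saving = 1275 − 1015 = €260.

260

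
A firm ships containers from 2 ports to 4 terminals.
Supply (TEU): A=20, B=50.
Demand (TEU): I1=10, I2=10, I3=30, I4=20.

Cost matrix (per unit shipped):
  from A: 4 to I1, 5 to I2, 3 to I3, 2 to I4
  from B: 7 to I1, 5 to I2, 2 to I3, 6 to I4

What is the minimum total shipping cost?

An optimal shipping plan:
  A→I4: 20 × 2 = 40
  B→I1: 10 × 7 = 70
  B→I2: 10 × 5 = 50
  B→I3: 30 × 2 = 60
Total = 40 + 70 + 50 + 60 = 220.
(Supply check: A ships 20; B ships 50.)

220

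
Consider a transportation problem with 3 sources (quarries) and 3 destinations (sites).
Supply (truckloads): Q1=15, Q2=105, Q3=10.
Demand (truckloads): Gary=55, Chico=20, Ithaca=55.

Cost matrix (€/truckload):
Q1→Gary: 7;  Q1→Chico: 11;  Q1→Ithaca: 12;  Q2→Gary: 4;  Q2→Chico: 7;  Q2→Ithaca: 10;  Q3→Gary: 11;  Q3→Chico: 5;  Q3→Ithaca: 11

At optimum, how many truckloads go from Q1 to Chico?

Optimal shipments:
  Q1->Ithaca: 15 × €12 = €180
  Q2->Gary: 55 × €4 = €220
  Q2->Chico: 10 × €7 = €70
  Q2->Ithaca: 40 × €10 = €400
  Q3->Chico: 10 × €5 = €50
Total cost = €920.
The route Q1→Chico is not used.

0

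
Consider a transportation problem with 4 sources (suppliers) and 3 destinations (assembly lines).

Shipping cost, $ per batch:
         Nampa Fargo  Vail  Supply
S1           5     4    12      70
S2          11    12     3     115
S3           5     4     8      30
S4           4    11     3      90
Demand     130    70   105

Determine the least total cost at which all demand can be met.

One minimum-cost allocation:
  S1 to Fargo: 70 × $4 = $280
  S2 to Nampa: 10 × $11 = $110
  S2 to Vail: 105 × $3 = $315
  S3 to Nampa: 30 × $5 = $150
  S4 to Nampa: 90 × $4 = $360
Total = 280 + 110 + 315 + 150 + 360 = $1215.
(Supply check: S1 ships 70; S2 ships 115; S3 ships 30; S4 ships 90.)

1215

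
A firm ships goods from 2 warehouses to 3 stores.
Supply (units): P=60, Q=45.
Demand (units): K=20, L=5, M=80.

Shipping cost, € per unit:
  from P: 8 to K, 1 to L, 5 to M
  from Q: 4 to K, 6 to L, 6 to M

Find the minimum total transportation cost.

One minimum-cost allocation:
  P to L: 5 × €1 = €5
  P to M: 55 × €5 = €275
  Q to K: 20 × €4 = €80
  Q to M: 25 × €6 = €150
Total = 5 + 275 + 80 + 150 = €510.
(Supply check: P ships 60; Q ships 45.)

510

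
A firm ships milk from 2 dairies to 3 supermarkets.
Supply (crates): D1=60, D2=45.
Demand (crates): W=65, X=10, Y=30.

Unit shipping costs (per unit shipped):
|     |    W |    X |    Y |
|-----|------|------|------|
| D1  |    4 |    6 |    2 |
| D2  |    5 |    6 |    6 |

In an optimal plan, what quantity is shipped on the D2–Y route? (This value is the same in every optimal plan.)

Optimal shipments:
  D1->W: 30 × 4 = 120
  D1->Y: 30 × 2 = 60
  D2->W: 35 × 5 = 175
  D2->X: 10 × 6 = 60
Total cost = 415.
The route D2→Y is not used.

0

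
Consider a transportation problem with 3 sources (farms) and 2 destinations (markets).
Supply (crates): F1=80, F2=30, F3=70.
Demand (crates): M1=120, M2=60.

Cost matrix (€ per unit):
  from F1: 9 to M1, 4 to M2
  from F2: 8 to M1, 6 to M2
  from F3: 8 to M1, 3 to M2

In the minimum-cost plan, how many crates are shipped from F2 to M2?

0

Solving gives:
  F1->M1: 20 × €9 = €180
  F1->M2: 60 × €4 = €240
  F2->M1: 30 × €8 = €240
  F3->M1: 70 × €8 = €560
Total cost = €1220.
The route F2→M2 is not used.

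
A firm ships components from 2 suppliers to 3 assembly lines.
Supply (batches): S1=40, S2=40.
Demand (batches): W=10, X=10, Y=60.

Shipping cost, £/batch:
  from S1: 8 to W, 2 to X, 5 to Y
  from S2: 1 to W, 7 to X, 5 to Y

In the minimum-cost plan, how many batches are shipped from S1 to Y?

30

Optimal shipments:
  S1 to X: 10 batches
  S1 to Y: 30 batches
  S2 to W: 10 batches
  S2 to Y: 30 batches
Total cost = £330.
So S1→Y carries 30 batches.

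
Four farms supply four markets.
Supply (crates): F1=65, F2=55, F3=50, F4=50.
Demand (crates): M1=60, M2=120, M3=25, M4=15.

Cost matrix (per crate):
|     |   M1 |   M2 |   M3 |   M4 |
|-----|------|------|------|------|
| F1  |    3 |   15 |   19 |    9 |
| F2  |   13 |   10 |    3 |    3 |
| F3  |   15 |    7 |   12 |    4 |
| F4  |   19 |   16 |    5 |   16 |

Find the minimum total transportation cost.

Optimal allocation:
  F1->M1: 60 × 3 = 180
  F1->M2: 5 × 15 = 75
  F2->M2: 40 × 10 = 400
  F2->M4: 15 × 3 = 45
  F3->M2: 50 × 7 = 350
  F4->M2: 25 × 16 = 400
  F4->M3: 25 × 5 = 125
Total = 180 + 75 + 400 + 45 + 350 + 400 + 125 = 1575.
(Supply check: F1 ships 65; F2 ships 55; F3 ships 50; F4 ships 50.)

1575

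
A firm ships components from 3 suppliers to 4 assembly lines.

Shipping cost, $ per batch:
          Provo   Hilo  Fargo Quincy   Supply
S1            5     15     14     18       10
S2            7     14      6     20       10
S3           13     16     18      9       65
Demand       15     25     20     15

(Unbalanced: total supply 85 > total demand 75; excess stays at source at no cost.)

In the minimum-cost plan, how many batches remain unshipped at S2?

0

An optimal plan:
  S1 to Provo: 10 × $5 = $50
  S2 to Fargo: 10 × $6 = $60
  S3 to Provo: 5 × $13 = $65
  S3 to Hilo: 25 × $16 = $400
  S3 to Fargo: 10 × $18 = $180
  S3 to Quincy: 15 × $9 = $135
Total cost = $890.
S2 ships 10 of its 10, leaving 0.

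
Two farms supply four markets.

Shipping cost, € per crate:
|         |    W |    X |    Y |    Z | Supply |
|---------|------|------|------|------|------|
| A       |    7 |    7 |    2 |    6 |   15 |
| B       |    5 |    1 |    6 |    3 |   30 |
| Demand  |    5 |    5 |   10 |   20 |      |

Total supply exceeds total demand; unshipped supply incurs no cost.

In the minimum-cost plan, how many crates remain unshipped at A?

Minimum-cost shipments:
  A to Y: 10 × €2 = €20
  B to W: 5 × €5 = €25
  B to X: 5 × €1 = €5
  B to Z: 20 × €3 = €60
Total cost = €110.
A ships 10 of its 15, leaving 5.

5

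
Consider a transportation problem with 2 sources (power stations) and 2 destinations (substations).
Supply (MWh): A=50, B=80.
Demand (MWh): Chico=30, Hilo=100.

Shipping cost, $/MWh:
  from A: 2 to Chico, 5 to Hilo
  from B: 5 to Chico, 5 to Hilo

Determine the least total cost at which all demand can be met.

560

Optimal allocation:
  A to Chico: 30 × $2 = $60
  A to Hilo: 20 × $5 = $100
  B to Hilo: 80 × $5 = $400
Total = 60 + 100 + 400 = $560.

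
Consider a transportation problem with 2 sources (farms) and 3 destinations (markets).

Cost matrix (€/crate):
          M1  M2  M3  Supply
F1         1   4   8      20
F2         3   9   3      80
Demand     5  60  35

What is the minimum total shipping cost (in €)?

560

An optimal shipping plan:
  F1->M2: 20 × €4 = €80
  F2->M1: 5 × €3 = €15
  F2->M2: 40 × €9 = €360
  F2->M3: 35 × €3 = €105
Total = 80 + 15 + 360 + 105 = €560.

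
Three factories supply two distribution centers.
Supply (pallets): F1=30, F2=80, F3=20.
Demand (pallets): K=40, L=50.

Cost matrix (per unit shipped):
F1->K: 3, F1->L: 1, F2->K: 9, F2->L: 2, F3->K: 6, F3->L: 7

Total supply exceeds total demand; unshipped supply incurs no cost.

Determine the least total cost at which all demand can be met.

An optimal shipping plan:
  F1->K: 30 × 3 = 90
  F2->L: 50 × 2 = 100
  F3->K: 10 × 6 = 60
Total = 90 + 100 + 60 = 250.
(Supply check: F1 ships 30; F2 ships 50; F3 ships 10.)

250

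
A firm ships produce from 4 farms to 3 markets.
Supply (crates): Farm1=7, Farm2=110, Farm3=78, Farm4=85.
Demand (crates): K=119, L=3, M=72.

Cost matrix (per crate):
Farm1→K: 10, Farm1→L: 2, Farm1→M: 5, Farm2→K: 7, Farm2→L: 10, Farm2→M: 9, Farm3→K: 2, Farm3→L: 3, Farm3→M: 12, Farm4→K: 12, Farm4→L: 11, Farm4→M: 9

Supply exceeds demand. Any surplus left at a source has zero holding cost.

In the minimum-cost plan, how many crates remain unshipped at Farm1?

0

Minimum-cost shipments:
  Farm1→L: 3 × 2 = 6
  Farm1→M: 4 × 5 = 20
  Farm2→K: 41 × 7 = 287
  Farm3→K: 78 × 2 = 156
  Farm4→M: 68 × 9 = 612
Total cost = 1081.
Farm1 ships 7 of its 7, leaving 0.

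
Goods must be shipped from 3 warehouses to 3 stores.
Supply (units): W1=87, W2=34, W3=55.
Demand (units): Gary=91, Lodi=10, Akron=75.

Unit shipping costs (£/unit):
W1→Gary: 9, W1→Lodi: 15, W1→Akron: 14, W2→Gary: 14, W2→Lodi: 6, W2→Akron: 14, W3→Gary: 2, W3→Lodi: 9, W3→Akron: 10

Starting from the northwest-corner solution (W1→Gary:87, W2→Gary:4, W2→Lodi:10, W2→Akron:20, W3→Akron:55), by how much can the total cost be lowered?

185

Current plan cost = 87·9 + 4·14 + 10·6 + 20·14 + 55·10 = £1729.
Optimal plan:
  W1 to Gary: 36 × £9 = £324
  W1 to Akron: 51 × £14 = £714
  W2 to Lodi: 10 × £6 = £60
  W2 to Akron: 24 × £14 = £336
  W3 to Gary: 55 × £2 = £110
Optimal cost = £1544.
Saving = 1729 − 1544 = £185.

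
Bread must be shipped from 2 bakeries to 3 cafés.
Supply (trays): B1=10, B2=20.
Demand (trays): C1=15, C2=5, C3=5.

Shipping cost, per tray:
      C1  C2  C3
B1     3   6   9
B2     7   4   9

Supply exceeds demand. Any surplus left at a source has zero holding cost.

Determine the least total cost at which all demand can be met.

An optimal shipping plan:
  B1 to C1: 10 × 3 = 30
  B2 to C1: 5 × 7 = 35
  B2 to C2: 5 × 4 = 20
  B2 to C3: 5 × 9 = 45
Total = 30 + 35 + 20 + 45 = 130.
(Supply check: B1 ships 10; B2 ships 15.)

130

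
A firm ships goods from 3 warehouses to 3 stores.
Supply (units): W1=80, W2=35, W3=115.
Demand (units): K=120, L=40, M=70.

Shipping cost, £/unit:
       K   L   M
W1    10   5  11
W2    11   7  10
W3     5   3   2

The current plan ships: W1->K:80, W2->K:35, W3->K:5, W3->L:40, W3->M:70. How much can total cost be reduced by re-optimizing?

120

Current plan cost = 80·10 + 35·11 + 5·5 + 40·3 + 70·2 = £1470.
Optimal plan:
  W1→K: 40 units
  W1→L: 40 units
  W2→K: 35 units
  W3→K: 45 units
  W3→M: 70 units
Optimal cost = £1350.
Saving = 1470 − 1350 = £120.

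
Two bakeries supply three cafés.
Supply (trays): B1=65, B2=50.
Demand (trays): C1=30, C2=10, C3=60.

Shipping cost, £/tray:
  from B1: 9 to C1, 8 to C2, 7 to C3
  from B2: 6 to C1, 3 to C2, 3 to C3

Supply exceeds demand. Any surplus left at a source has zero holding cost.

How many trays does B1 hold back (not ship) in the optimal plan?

15

Minimum-cost shipments:
  B1–C1: 30 × £9 = £270
  B1–C3: 20 × £7 = £140
  B2–C2: 10 × £3 = £30
  B2–C3: 40 × £3 = £120
Total cost = £560.
B1 ships 50 of its 65, leaving 15.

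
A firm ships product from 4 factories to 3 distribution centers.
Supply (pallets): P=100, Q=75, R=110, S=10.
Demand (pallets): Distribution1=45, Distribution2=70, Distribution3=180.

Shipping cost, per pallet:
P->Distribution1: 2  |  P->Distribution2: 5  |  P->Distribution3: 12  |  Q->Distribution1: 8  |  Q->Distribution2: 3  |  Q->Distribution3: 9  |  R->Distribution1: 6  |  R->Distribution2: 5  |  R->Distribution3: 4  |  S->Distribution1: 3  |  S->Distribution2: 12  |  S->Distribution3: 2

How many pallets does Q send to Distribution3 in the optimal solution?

60

The minimum-cost plan:
  P to Distribution1: 45 × 2 = 90
  P to Distribution2: 55 × 5 = 275
  Q to Distribution2: 15 × 3 = 45
  Q to Distribution3: 60 × 9 = 540
  R to Distribution3: 110 × 4 = 440
  S to Distribution3: 10 × 2 = 20
Total cost = 1410.
So Q→Distribution3 carries 60 pallets.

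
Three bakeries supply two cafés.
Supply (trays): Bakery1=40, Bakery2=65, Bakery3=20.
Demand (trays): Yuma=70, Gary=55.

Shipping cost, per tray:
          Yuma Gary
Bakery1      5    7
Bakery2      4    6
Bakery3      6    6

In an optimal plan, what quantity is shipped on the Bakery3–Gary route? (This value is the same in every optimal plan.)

20

Solving gives:
  Bakery1->Yuma: 40 trays
  Bakery2->Yuma: 30 trays
  Bakery2->Gary: 35 trays
  Bakery3->Gary: 20 trays
Total cost = 650.
So Bakery3→Gary carries 20 trays.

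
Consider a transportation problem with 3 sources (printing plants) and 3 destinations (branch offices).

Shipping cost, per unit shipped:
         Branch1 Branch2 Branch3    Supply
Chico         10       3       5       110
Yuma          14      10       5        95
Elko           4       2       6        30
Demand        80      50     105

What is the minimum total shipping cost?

1295

Optimal allocation:
  Chico→Branch1: 50 × 10 = 500
  Chico→Branch2: 50 × 3 = 150
  Chico→Branch3: 10 × 5 = 50
  Yuma→Branch3: 95 × 5 = 475
  Elko→Branch1: 30 × 4 = 120
Total = 500 + 150 + 50 + 475 + 120 = 1295.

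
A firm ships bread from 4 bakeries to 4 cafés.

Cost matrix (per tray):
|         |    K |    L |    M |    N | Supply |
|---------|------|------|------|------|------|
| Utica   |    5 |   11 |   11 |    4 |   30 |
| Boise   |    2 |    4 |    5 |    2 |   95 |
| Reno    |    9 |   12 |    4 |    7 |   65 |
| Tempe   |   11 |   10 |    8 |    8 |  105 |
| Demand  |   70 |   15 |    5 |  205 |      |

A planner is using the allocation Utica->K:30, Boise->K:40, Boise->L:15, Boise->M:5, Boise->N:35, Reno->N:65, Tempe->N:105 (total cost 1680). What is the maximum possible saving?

Current plan cost = 30·5 + 40·2 + 15·4 + 5·5 + 35·2 + 65·7 + 105·8 = 1680.
Optimal plan:
  Utica->N: 30 × 4 = 120
  Boise->K: 70 × 2 = 140
  Boise->N: 25 × 2 = 50
  Reno->M: 5 × 4 = 20
  Reno->N: 60 × 7 = 420
  Tempe->L: 15 × 10 = 150
  Tempe->N: 90 × 8 = 720
Optimal cost = 1620.
Saving = 1680 − 1620 = 60.

60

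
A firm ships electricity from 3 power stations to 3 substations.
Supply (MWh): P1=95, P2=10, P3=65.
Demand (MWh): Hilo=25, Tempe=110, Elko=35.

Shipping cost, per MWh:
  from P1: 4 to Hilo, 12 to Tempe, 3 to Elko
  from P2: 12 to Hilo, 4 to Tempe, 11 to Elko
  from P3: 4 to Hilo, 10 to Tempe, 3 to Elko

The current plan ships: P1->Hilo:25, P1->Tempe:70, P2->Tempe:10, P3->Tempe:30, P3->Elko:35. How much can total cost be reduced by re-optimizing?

70

Current plan cost = 25·4 + 70·12 + 10·4 + 30·10 + 35·3 = 1385.
Optimal plan:
  P1 to Hilo: 25 × 4 = 100
  P1 to Tempe: 35 × 12 = 420
  P1 to Elko: 35 × 3 = 105
  P2 to Tempe: 10 × 4 = 40
  P3 to Tempe: 65 × 10 = 650
Optimal cost = 1315.
Saving = 1385 − 1315 = 70.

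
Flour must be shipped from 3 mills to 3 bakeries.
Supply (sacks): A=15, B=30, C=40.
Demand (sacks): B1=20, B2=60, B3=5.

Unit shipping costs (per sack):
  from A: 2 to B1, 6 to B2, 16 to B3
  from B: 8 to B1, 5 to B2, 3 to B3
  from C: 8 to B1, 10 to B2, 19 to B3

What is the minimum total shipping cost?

560

One minimum-cost allocation:
  A->B1: 15 × 2 = 30
  B->B2: 25 × 5 = 125
  B->B3: 5 × 3 = 15
  C->B1: 5 × 8 = 40
  C->B2: 35 × 10 = 350
Total = 30 + 125 + 15 + 40 + 350 = 560.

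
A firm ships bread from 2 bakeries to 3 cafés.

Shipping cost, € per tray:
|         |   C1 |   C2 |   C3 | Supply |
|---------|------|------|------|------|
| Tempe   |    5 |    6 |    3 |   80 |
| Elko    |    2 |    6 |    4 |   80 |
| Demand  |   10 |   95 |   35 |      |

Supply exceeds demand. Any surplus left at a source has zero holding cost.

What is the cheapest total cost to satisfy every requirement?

695

Optimal allocation:
  Tempe→C2: 25 × €6 = €150
  Tempe→C3: 35 × €3 = €105
  Elko→C1: 10 × €2 = €20
  Elko→C2: 70 × €6 = €420
Total = 150 + 105 + 20 + 420 = €695.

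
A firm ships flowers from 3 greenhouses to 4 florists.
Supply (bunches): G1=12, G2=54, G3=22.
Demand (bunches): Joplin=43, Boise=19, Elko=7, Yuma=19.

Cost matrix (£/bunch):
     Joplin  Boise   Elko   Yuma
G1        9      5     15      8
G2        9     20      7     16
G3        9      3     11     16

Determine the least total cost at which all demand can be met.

701

One minimum-cost allocation:
  G1→Yuma: 12 × £8 = £96
  G2→Joplin: 40 × £9 = £360
  G2→Elko: 7 × £7 = £49
  G2→Yuma: 7 × £16 = £112
  G3→Joplin: 3 × £9 = £27
  G3→Boise: 19 × £3 = £57
Total = 96 + 360 + 49 + 112 + 27 + 57 = £701.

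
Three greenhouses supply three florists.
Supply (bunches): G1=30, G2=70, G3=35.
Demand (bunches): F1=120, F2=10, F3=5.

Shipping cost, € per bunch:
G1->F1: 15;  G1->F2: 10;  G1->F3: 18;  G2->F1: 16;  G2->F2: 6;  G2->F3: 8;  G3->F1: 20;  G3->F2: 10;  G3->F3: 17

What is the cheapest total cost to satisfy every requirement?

2130

An optimal shipping plan:
  G1→F1: 30 × €15 = €450
  G2→F1: 55 × €16 = €880
  G2→F2: 10 × €6 = €60
  G2→F3: 5 × €8 = €40
  G3→F1: 35 × €20 = €700
Total = 450 + 880 + 60 + 40 + 700 = €2130.
(Supply check: G1 ships 30; G2 ships 70; G3 ships 35.)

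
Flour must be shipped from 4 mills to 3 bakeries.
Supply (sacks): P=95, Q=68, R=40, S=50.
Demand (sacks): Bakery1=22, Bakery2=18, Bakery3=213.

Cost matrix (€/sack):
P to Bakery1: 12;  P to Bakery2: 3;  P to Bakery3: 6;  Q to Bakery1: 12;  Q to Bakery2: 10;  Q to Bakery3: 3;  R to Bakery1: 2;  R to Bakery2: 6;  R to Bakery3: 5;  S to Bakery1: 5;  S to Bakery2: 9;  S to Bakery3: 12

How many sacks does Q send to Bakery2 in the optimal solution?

0

The minimum-cost plan:
  P→Bakery2: 18 × €3 = €54
  P→Bakery3: 77 × €6 = €462
  Q→Bakery3: 68 × €3 = €204
  R→Bakery3: 40 × €5 = €200
  S→Bakery1: 22 × €5 = €110
  S→Bakery3: 28 × €12 = €336
Total cost = €1366.
The route Q→Bakery2 is not used.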